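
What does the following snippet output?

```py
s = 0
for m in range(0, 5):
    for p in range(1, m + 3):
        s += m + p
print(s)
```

m=0,p=1: s = 0+1 = 1
m=0,p=2: s = 1+2 = 3
m=1,p=1: s = 3+2 = 5
m=1,p=2: s = 5+3 = 8
m=1,p=3: s = 8+4 = 12
m=2,p=1: s = 12+3 = 15
m=2,p=2: s = 15+4 = 19
m=2,p=3: s = 19+5 = 24
m=2,p=4: s = 24+6 = 30
m=3,p=1: s = 30+4 = 34
m=3,p=2: s = 34+5 = 39
m=3,p=3: s = 39+6 = 45
m=3,p=4: s = 45+7 = 52
m=3,p=5: s = 52+8 = 60
m=4,p=1: s = 60+5 = 65
m=4,p=2: s = 65+6 = 71
m=4,p=3: s = 71+7 = 78
m=4,p=4: s = 78+8 = 86
m=4,p=5: s = 86+9 = 95
m=4,p=6: s = 95+10 = 105

105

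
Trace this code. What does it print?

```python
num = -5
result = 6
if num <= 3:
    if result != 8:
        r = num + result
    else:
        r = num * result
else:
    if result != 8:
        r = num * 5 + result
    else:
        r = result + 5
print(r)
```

num=-5, result=6
num <= 3 is True; result != 8 is True
→ r = num + result = 1

1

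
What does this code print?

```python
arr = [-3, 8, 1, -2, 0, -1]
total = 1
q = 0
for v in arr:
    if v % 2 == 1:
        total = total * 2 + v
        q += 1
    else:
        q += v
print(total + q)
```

6

v=-3: odd, total = 1*2+(-3) = -1; q=1
v=8: not odd; q=9
v=1: odd, total = (-1)*2+1 = -1; q=10
v=-2: not odd; q=8
v=0: not odd; q=8
v=-1: odd, total = (-1)*2+(-1) = -3; q=9
total+q = (-3)+9 = 6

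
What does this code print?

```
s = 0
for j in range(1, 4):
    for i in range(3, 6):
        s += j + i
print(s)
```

j=1,i=3: s = 0+4 = 4
j=1,i=4: s = 4+5 = 9
j=1,i=5: s = 9+6 = 15
j=2,i=3: s = 15+5 = 20
j=2,i=4: s = 20+6 = 26
j=2,i=5: s = 26+7 = 33
j=3,i=3: s = 33+6 = 39
j=3,i=4: s = 39+7 = 46
j=3,i=5: s = 46+8 = 54

54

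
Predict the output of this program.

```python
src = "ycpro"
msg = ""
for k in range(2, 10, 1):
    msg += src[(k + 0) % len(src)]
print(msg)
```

k=2: add src[2]='p' → 'p'
k=3: add src[3]='r' → 'pr'
k=4: add src[4]='o' → 'pro'
k=5: add src[0]='y' → 'proy'
k=6: add src[1]='c' → 'proyc'
k=7: add src[2]='p' → 'proycp'
k=8: add src[3]='r' → 'proycpr'
k=9: add src[4]='o' → 'proycpro'

proycpro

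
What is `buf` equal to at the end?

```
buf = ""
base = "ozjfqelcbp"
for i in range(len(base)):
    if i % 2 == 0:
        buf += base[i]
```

'ojqlb'

i=0: add 'o' → 'o'
i=1: skip
i=2: add 'j' → 'oj'
i=3: skip
i=4: add 'q' → 'ojq'
i=5: skip
i=6: add 'l' → 'ojql'
i=7: skip
i=8: add 'b' → 'ojqlb'
i=9: skip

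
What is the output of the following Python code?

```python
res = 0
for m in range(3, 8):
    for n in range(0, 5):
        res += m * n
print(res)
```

m=3,n=0: res = 0+0 = 0
m=3,n=1: res = 0+3 = 3
m=3,n=2: res = 3+6 = 9
m=3,n=3: res = 9+9 = 18
m=3,n=4: res = 18+12 = 30
m=4,n=0: res = 30+0 = 30
m=4,n=1: res = 30+4 = 34
m=4,n=2: res = 34+8 = 42
m=4,n=3: res = 42+12 = 54
m=4,n=4: res = 54+16 = 70
m=5,n=0: res = 70+0 = 70
m=5,n=1: res = 70+5 = 75
m=5,n=2: res = 75+10 = 85
m=5,n=3: res = 85+15 = 100
m=5,n=4: res = 100+20 = 120
m=6,n=0: res = 120+0 = 120
m=6,n=1: res = 120+6 = 126
m=6,n=2: res = 126+12 = 138
m=6,n=3: res = 138+18 = 156
m=6,n=4: res = 156+24 = 180
m=7,n=0: res = 180+0 = 180
m=7,n=1: res = 180+7 = 187
m=7,n=2: res = 187+14 = 201
m=7,n=3: res = 201+21 = 222
m=7,n=4: res = 222+28 = 250

250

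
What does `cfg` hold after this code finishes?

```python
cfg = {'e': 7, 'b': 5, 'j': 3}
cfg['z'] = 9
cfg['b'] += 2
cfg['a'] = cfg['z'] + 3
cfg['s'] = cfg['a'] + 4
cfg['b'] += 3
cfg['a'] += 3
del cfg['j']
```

{'e': 7, 'b': 10, 'z': 9, 'a': 15, 's': 16}

cfg['z'] = 9 → {'e': 7, 'b': 5, 'j': 3, 'z': 9}
cfg['b'] = 5+2 = 7 → {'e': 7, 'b': 7, 'j': 3, 'z': 9}
cfg['a'] = cfg['z']+3 = 12 → {'e': 7, 'b': 7, 'j': 3, 'z': 9, 'a': 12}
cfg['s'] = cfg['a']+4 = 16 → {'e': 7, 'b': 7, 'j': 3, 'z': 9, 'a': 12, 's': 16}
cfg['b'] = 7+3 = 10 → {'e': 7, 'b': 10, 'j': 3, 'z': 9, 'a': 12, 's': 16}
cfg['a'] = 12+3 = 15 → {'e': 7, 'b': 10, 'j': 3, 'z': 9, 'a': 15, 's': 16}
del 'j' → {'e': 7, 'b': 10, 'z': 9, 'a': 15, 's': 16}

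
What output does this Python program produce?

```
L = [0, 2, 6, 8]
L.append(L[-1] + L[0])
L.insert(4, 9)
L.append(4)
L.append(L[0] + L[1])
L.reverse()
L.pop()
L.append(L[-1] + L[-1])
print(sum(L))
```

43

append L[-1]+L[0] = 8+0 = 8 → [0, 2, 6, 8, 8]
insert 9 at 4 → [0, 2, 6, 8, 9, 8]
append 4 → [0, 2, 6, 8, 9, 8, 4]
append L[0]+L[1] = 0+2 = 2 → [0, 2, 6, 8, 9, 8, 4, 2]
reverse → [2, 4, 8, 9, 8, 6, 2, 0]
pop() removes 0 → [2, 4, 8, 9, 8, 6, 2]
append L[-1]+L[-1] = 2+2 = 4 → [2, 4, 8, 9, 8, 6, 2, 4]
sum = 43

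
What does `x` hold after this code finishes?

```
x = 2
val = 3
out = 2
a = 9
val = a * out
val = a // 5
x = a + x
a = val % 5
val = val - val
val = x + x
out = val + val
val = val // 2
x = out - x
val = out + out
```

val = 9*2 = 18
val = 9//5 = 1
x = 9+2 = 11
a = 1%5 = 1
val = 1-1 = 0
val = 11+11 = 22
out = 22+22 = 44
val = 22//2 = 11
x = 44-11 = 33
val = 44+44 = 88

33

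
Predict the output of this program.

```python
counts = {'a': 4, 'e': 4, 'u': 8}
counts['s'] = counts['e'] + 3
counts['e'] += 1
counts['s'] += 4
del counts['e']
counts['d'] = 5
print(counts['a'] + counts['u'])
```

12

counts['s'] = counts['e']+3 = 7 → {'a': 4, 'e': 4, 'u': 8, 's': 7}
counts['e'] = 4+1 = 5 → {'a': 4, 'e': 5, 'u': 8, 's': 7}
counts['s'] = 7+4 = 11 → {'a': 4, 'e': 5, 'u': 8, 's': 11}
del 'e' → {'a': 4, 'u': 8, 's': 11}
counts['d'] = 5 → {'a': 4, 'u': 8, 's': 11, 'd': 5}
counts['a']+counts['u'] = 4+8 = 12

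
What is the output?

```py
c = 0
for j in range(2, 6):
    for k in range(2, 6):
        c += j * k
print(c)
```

j=2,k=2: c = 0+4 = 4
j=2,k=3: c = 4+6 = 10
j=2,k=4: c = 10+8 = 18
j=2,k=5: c = 18+10 = 28
j=3,k=2: c = 28+6 = 34
j=3,k=3: c = 34+9 = 43
j=3,k=4: c = 43+12 = 55
j=3,k=5: c = 55+15 = 70
j=4,k=2: c = 70+8 = 78
j=4,k=3: c = 78+12 = 90
j=4,k=4: c = 90+16 = 106
j=4,k=5: c = 106+20 = 126
j=5,k=2: c = 126+10 = 136
j=5,k=3: c = 136+15 = 151
j=5,k=4: c = 151+20 = 171
j=5,k=5: c = 171+25 = 196

196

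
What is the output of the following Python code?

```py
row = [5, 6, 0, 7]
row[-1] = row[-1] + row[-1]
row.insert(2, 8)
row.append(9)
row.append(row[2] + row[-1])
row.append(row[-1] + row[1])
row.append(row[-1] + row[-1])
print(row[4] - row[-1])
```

row[-1] = row[-1]+row[-1] = 7+7 = 14 → [5, 6, 0, 14]
insert 8 at 2 → [5, 6, 8, 0, 14]
append 9 → [5, 6, 8, 0, 14, 9]
append row[2]+row[-1] = 8+9 = 17 → [5, 6, 8, 0, 14, 9, 17]
append row[-1]+row[1] = 17+6 = 23 → [5, 6, 8, 0, 14, 9, 17, 23]
append row[-1]+row[-1] = 23+23 = 46 → [5, 6, 8, 0, 14, 9, 17, 23, 46]
row[4]-row[-1] = 14-46 = -32

-32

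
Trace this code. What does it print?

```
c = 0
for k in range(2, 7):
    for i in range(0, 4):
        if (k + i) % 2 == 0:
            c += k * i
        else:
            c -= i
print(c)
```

k=2,i=0: even sum, c = 0+0 = 0
k=2,i=1: odd sum, c = 0-1 = -1
k=2,i=2: even sum, c = (-1)+4 = 3
k=2,i=3: odd sum, c = 3-3 = 0
k=3,i=0: odd sum, c = 0-0 = 0
k=3,i=1: even sum, c = 0+3 = 3
k=3,i=2: odd sum, c = 3-2 = 1
k=3,i=3: even sum, c = 1+9 = 10
k=4,i=0: even sum, c = 10+0 = 10
k=4,i=1: odd sum, c = 10-1 = 9
k=4,i=2: even sum, c = 9+8 = 17
k=4,i=3: odd sum, c = 17-3 = 14
k=5,i=0: odd sum, c = 14-0 = 14
k=5,i=1: even sum, c = 14+5 = 19
k=5,i=2: odd sum, c = 19-2 = 17
k=5,i=3: even sum, c = 17+15 = 32
k=6,i=0: even sum, c = 32+0 = 32
k=6,i=1: odd sum, c = 32-1 = 31
k=6,i=2: even sum, c = 31+12 = 43
k=6,i=3: odd sum, c = 43-3 = 40

40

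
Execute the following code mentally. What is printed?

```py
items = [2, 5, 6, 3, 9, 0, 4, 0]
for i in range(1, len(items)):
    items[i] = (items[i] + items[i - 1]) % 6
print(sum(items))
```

i=1: items[1] = (5+2)%6 = 1 → [2, 1, 6, 3, 9, 0, 4, 0]
i=2: items[2] = (6+1)%6 = 1 → [2, 1, 1, 3, 9, 0, 4, 0]
i=3: items[3] = (3+1)%6 = 4 → [2, 1, 1, 4, 9, 0, 4, 0]
i=4: items[4] = (9+4)%6 = 1 → [2, 1, 1, 4, 1, 0, 4, 0]
i=5: items[5] = (0+1)%6 = 1 → [2, 1, 1, 4, 1, 1, 4, 0]
i=6: items[6] = (4+1)%6 = 5 → [2, 1, 1, 4, 1, 1, 5, 0]
i=7: items[7] = (0+5)%6 = 5 → [2, 1, 1, 4, 1, 1, 5, 5]
sum = 20

20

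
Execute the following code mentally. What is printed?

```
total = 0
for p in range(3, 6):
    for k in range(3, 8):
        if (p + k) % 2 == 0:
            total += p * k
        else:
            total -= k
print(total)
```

125

p=3,k=3: even sum, total = 0+9 = 9
p=3,k=4: odd sum, total = 9-4 = 5
p=3,k=5: even sum, total = 5+15 = 20
p=3,k=6: odd sum, total = 20-6 = 14
p=3,k=7: even sum, total = 14+21 = 35
p=4,k=3: odd sum, total = 35-3 = 32
p=4,k=4: even sum, total = 32+16 = 48
p=4,k=5: odd sum, total = 48-5 = 43
p=4,k=6: even sum, total = 43+24 = 67
p=4,k=7: odd sum, total = 67-7 = 60
p=5,k=3: even sum, total = 60+15 = 75
p=5,k=4: odd sum, total = 75-4 = 71
p=5,k=5: even sum, total = 71+25 = 96
p=5,k=6: odd sum, total = 96-6 = 90
p=5,k=7: even sum, total = 90+35 = 125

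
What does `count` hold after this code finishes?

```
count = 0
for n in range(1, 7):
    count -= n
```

-21

n=1: count = 0-1 = -1
n=2: count = (-1)-2 = -3
n=3: count = (-3)-3 = -6
n=4: count = (-6)-4 = -10
n=5: count = (-10)-5 = -15
n=6: count = (-15)-6 = -21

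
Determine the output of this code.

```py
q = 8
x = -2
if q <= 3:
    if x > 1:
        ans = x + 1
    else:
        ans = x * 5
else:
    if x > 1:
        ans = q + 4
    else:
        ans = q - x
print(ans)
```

10

q=8, x=-2
q <= 3 is False; x > 1 is False
→ ans = q - x = 10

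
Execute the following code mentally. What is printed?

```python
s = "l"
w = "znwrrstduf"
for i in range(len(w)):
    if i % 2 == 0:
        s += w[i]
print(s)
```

lzwrtu

i=0: add 'z' → 'lz'
i=1: skip
i=2: add 'w' → 'lzw'
i=3: skip
i=4: add 'r' → 'lzwr'
i=5: skip
i=6: add 't' → 'lzwrt'
i=7: skip
i=8: add 'u' → 'lzwrtu'
i=9: skip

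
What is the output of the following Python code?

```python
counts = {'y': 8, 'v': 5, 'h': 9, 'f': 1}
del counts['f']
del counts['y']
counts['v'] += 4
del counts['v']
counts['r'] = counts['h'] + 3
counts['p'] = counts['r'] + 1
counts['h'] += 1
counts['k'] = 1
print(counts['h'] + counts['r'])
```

22

del 'f' → {'y': 8, 'v': 5, 'h': 9}
del 'y' → {'v': 5, 'h': 9}
counts['v'] = 5+4 = 9 → {'v': 9, 'h': 9}
del 'v' → {'h': 9}
counts['r'] = counts['h']+3 = 12 → {'h': 9, 'r': 12}
counts['p'] = counts['r']+1 = 13 → {'h': 9, 'r': 12, 'p': 13}
counts['h'] = 9+1 = 10 → {'h': 10, 'r': 12, 'p': 13}
counts['k'] = 1 → {'h': 10, 'r': 12, 'p': 13, 'k': 1}
counts['h']+counts['r'] = 10+12 = 22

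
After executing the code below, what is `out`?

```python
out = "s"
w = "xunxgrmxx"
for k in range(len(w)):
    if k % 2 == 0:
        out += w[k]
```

'sxngmx'

k=0: add 'x' → 'sx'
k=1: skip
k=2: add 'n' → 'sxn'
k=3: skip
k=4: add 'g' → 'sxng'
k=5: skip
k=6: add 'm' → 'sxngm'
k=7: skip
k=8: add 'x' → 'sxngmx'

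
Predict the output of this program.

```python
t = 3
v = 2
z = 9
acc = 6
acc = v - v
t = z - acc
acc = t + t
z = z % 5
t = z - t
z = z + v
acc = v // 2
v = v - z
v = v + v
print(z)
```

6

acc = 2-2 = 0
t = 9-0 = 9
acc = 9+9 = 18
z = 9%5 = 4
t = 4-9 = -5
z = 4+2 = 6
acc = 2//2 = 1
v = 2-6 = -4
v = (-4)+(-4) = -8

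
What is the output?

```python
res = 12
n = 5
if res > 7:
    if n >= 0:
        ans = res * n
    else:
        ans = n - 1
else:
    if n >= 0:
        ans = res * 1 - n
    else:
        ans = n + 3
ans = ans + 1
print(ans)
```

61

res=12, n=5
res > 7 is True; n >= 0 is True
→ ans = res * n = 60
ans = 60+1 = 61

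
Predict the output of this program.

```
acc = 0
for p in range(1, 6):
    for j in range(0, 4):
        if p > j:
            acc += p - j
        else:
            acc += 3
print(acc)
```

52

p=1,j=0: 1>0, acc = 0+1 = 1
p=1,j=1: not 1>1, acc = 1+3 = 4
p=1,j=2: not 1>2, acc = 4+3 = 7
p=1,j=3: not 1>3, acc = 7+3 = 10
p=2,j=0: 2>0, acc = 10+2 = 12
p=2,j=1: 2>1, acc = 12+1 = 13
p=2,j=2: not 2>2, acc = 13+3 = 16
p=2,j=3: not 2>3, acc = 16+3 = 19
p=3,j=0: 3>0, acc = 19+3 = 22
p=3,j=1: 3>1, acc = 22+2 = 24
p=3,j=2: 3>2, acc = 24+1 = 25
p=3,j=3: not 3>3, acc = 25+3 = 28
p=4,j=0: 4>0, acc = 28+4 = 32
p=4,j=1: 4>1, acc = 32+3 = 35
p=4,j=2: 4>2, acc = 35+2 = 37
p=4,j=3: 4>3, acc = 37+1 = 38
p=5,j=0: 5>0, acc = 38+5 = 43
p=5,j=1: 5>1, acc = 43+4 = 47
p=5,j=2: 5>2, acc = 47+3 = 50
p=5,j=3: 5>3, acc = 50+2 = 52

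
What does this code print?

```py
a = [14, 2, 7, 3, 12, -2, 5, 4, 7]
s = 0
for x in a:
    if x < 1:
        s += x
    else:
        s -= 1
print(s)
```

x=14: not <1, s = 0-1 = -1
x=2: not <1, s = (-1)-1 = -2
x=7: not <1, s = (-2)-1 = -3
x=3: not <1, s = (-3)-1 = -4
x=12: not <1, s = (-4)-1 = -5
x=-2: <1, s = (-5)+(-2) = -7
x=5: not <1, s = (-7)-1 = -8
x=4: not <1, s = (-8)-1 = -9
x=7: not <1, s = (-9)-1 = -10

-10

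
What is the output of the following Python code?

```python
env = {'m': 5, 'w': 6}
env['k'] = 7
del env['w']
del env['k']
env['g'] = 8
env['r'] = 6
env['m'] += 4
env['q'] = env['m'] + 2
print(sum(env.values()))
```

env['k'] = 7 → {'m': 5, 'w': 6, 'k': 7}
del 'w' → {'m': 5, 'k': 7}
del 'k' → {'m': 5}
env['g'] = 8 → {'m': 5, 'g': 8}
env['r'] = 6 → {'m': 5, 'g': 8, 'r': 6}
env['m'] = 5+4 = 9 → {'m': 9, 'g': 8, 'r': 6}
env['q'] = env['m']+2 = 11 → {'m': 9, 'g': 8, 'r': 6, 'q': 11}
sum of values = 34

34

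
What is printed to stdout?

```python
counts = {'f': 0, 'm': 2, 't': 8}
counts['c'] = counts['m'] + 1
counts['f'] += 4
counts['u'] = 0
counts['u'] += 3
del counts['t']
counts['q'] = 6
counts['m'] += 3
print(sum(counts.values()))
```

counts['c'] = counts['m']+1 = 3 → {'f': 0, 'm': 2, 't': 8, 'c': 3}
counts['f'] = 0+4 = 4 → {'f': 4, 'm': 2, 't': 8, 'c': 3}
counts['u'] = 0 → {'f': 4, 'm': 2, 't': 8, 'c': 3, 'u': 0}
counts['u'] = 0+3 = 3 → {'f': 4, 'm': 2, 't': 8, 'c': 3, 'u': 3}
del 't' → {'f': 4, 'm': 2, 'c': 3, 'u': 3}
counts['q'] = 6 → {'f': 4, 'm': 2, 'c': 3, 'u': 3, 'q': 6}
counts['m'] = 2+3 = 5 → {'f': 4, 'm': 5, 'c': 3, 'u': 3, 'q': 6}
sum of values = 21

21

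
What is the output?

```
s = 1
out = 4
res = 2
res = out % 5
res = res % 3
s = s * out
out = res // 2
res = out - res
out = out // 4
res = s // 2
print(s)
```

res = 4%5 = 4
res = 4%3 = 1
s = 1*4 = 4
out = 1//2 = 0
res = 0-1 = -1
out = 0//4 = 0
res = 4//2 = 2

4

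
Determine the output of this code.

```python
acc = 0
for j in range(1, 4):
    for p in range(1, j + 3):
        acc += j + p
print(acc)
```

j=1,p=1: acc = 0+2 = 2
j=1,p=2: acc = 2+3 = 5
j=1,p=3: acc = 5+4 = 9
j=2,p=1: acc = 9+3 = 12
j=2,p=2: acc = 12+4 = 16
j=2,p=3: acc = 16+5 = 21
j=2,p=4: acc = 21+6 = 27
j=3,p=1: acc = 27+4 = 31
j=3,p=2: acc = 31+5 = 36
j=3,p=3: acc = 36+6 = 42
j=3,p=4: acc = 42+7 = 49
j=3,p=5: acc = 49+8 = 57

57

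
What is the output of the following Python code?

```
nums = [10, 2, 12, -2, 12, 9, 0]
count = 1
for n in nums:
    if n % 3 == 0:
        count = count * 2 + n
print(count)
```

178

n=10: not %3==0
n=2: not %3==0
n=12: %3==0, count = 1*2+12 = 14
n=-2: not %3==0
n=12: %3==0, count = 14*2+12 = 40
n=9: %3==0, count = 40*2+9 = 89
n=0: %3==0, count = 89*2+0 = 178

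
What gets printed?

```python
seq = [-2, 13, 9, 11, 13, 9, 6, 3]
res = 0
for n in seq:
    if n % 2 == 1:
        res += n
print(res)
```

58

n=-2: not odd
n=13: odd, res = 0+13 = 13
n=9: odd, res = 13+9 = 22
n=11: odd, res = 22+11 = 33
n=13: odd, res = 33+13 = 46
n=9: odd, res = 46+9 = 55
n=6: not odd
n=3: odd, res = 55+3 = 58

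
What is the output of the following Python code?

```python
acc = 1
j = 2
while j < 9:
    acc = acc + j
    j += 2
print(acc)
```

j=2: acc = 1+2 = 3
j=4: acc = 3+4 = 7
j=6: acc = 7+6 = 13
j=8: acc = 13+8 = 21

21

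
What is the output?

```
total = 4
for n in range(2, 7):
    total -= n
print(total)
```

-16

n=2: total = 4-2 = 2
n=3: total = 2-3 = -1
n=4: total = (-1)-4 = -5
n=5: total = (-5)-5 = -10
n=6: total = (-10)-6 = -16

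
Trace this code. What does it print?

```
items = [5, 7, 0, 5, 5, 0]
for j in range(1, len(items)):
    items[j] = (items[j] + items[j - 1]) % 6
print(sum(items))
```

j=1: items[1] = (7+5)%6 = 0 → [5, 0, 0, 5, 5, 0]
j=2: items[2] = (0+0)%6 = 0 → [5, 0, 0, 5, 5, 0]
j=3: items[3] = (5+0)%6 = 5 → [5, 0, 0, 5, 5, 0]
j=4: items[4] = (5+5)%6 = 4 → [5, 0, 0, 5, 4, 0]
j=5: items[5] = (0+4)%6 = 4 → [5, 0, 0, 5, 4, 4]
sum = 18

18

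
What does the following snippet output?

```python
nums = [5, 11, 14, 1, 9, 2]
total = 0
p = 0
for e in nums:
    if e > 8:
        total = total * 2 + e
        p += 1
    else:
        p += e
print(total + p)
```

92

e=5: not >8; p=5
e=11: >8, total = 0*2+11 = 11; p=6
e=14: >8, total = 11*2+14 = 36; p=7
e=1: not >8; p=8
e=9: >8, total = 36*2+9 = 81; p=9
e=2: not >8; p=11
total+p = 81+11 = 92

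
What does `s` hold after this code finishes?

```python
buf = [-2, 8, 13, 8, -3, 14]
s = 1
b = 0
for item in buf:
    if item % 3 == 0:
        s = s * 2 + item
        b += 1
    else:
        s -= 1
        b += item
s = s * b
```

item=-2: not %3==0, s = 1-1 = 0; b=-2
item=8: not %3==0, s = 0-1 = -1; b=6
item=13: not %3==0, s = (-1)-1 = -2; b=19
item=8: not %3==0, s = (-2)-1 = -3; b=27
item=-3: %3==0, s = (-3)*2+(-3) = -9; b=28
item=14: not %3==0, s = (-9)-1 = -10; b=42
s*b = (-10)*42 = -420

-420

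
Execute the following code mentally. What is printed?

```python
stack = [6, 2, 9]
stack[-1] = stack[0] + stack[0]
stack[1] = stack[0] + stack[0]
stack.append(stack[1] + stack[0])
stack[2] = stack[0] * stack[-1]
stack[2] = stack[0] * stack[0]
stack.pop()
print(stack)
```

[6, 12, 36]

stack[-1] = stack[0]+stack[0] = 6+6 = 12 → [6, 2, 12]
stack[1] = stack[0]+stack[0] = 6+6 = 12 → [6, 12, 12]
append stack[1]+stack[0] = 12+6 = 18 → [6, 12, 12, 18]
stack[2] = stack[0]*stack[-1] = 6*18 = 108 → [6, 12, 108, 18]
stack[2] = stack[0]*stack[0] = 6*6 = 36 → [6, 12, 36, 18]
pop() removes 18 → [6, 12, 36]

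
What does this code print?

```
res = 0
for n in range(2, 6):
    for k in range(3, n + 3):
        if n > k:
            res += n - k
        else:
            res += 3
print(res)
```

n=2,k=3: not 2>3, res = 0+3 = 3
n=2,k=4: not 2>4, res = 3+3 = 6
n=3,k=3: not 3>3, res = 6+3 = 9
n=3,k=4: not 3>4, res = 9+3 = 12
n=3,k=5: not 3>5, res = 12+3 = 15
n=4,k=3: 4>3, res = 15+1 = 16
n=4,k=4: not 4>4, res = 16+3 = 19
n=4,k=5: not 4>5, res = 19+3 = 22
n=4,k=6: not 4>6, res = 22+3 = 25
n=5,k=3: 5>3, res = 25+2 = 27
n=5,k=4: 5>4, res = 27+1 = 28
n=5,k=5: not 5>5, res = 28+3 = 31
n=5,k=6: not 5>6, res = 31+3 = 34
n=5,k=7: not 5>7, res = 34+3 = 37

37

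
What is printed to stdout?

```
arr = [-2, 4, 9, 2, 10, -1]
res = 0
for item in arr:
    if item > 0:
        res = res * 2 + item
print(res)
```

item=-2: not >0
item=4: >0, res = 0*2+4 = 4
item=9: >0, res = 4*2+9 = 17
item=2: >0, res = 17*2+2 = 36
item=10: >0, res = 36*2+10 = 82
item=-1: not >0

82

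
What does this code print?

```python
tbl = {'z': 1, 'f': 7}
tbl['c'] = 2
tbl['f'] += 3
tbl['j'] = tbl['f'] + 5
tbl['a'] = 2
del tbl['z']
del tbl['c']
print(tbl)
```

tbl['c'] = 2 → {'z': 1, 'f': 7, 'c': 2}
tbl['f'] = 7+3 = 10 → {'z': 1, 'f': 10, 'c': 2}
tbl['j'] = tbl['f']+5 = 15 → {'z': 1, 'f': 10, 'c': 2, 'j': 15}
tbl['a'] = 2 → {'z': 1, 'f': 10, 'c': 2, 'j': 15, 'a': 2}
del 'z' → {'f': 10, 'c': 2, 'j': 15, 'a': 2}
del 'c' → {'f': 10, 'j': 15, 'a': 2}

{'f': 10, 'j': 15, 'a': 2}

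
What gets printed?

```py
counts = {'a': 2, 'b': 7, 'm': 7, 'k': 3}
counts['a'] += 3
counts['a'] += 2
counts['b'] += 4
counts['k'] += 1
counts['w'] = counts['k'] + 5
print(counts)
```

counts['a'] = 2+3 = 5 → {'a': 5, 'b': 7, 'm': 7, 'k': 3}
counts['a'] = 5+2 = 7 → {'a': 7, 'b': 7, 'm': 7, 'k': 3}
counts['b'] = 7+4 = 11 → {'a': 7, 'b': 11, 'm': 7, 'k': 3}
counts['k'] = 3+1 = 4 → {'a': 7, 'b': 11, 'm': 7, 'k': 4}
counts['w'] = counts['k']+5 = 9 → {'a': 7, 'b': 11, 'm': 7, 'k': 4, 'w': 9}

{'a': 7, 'b': 11, 'm': 7, 'k': 4, 'w': 9}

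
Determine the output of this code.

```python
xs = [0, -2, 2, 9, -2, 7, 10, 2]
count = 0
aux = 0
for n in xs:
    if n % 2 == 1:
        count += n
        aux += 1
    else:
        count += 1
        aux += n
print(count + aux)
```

n=0: not odd, count = 0+1 = 1; aux=0
n=-2: not odd, count = 1+1 = 2; aux=-2
n=2: not odd, count = 2+1 = 3; aux=0
n=9: odd, count = 3+9 = 12; aux=1
n=-2: not odd, count = 12+1 = 13; aux=-1
n=7: odd, count = 13+7 = 20; aux=0
n=10: not odd, count = 20+1 = 21; aux=10
n=2: not odd, count = 21+1 = 22; aux=12
count+aux = 22+12 = 34

34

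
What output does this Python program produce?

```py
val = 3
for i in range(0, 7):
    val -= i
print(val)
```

i=0: val = 3-0 = 3
i=1: val = 3-1 = 2
i=2: val = 2-2 = 0
i=3: val = 0-3 = -3
i=4: val = (-3)-4 = -7
i=5: val = (-7)-5 = -12
i=6: val = (-12)-6 = -18

-18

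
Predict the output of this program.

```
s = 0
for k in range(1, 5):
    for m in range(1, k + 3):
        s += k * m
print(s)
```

k=1,m=1: s = 0+1 = 1
k=1,m=2: s = 1+2 = 3
k=1,m=3: s = 3+3 = 6
k=2,m=1: s = 6+2 = 8
k=2,m=2: s = 8+4 = 12
k=2,m=3: s = 12+6 = 18
k=2,m=4: s = 18+8 = 26
k=3,m=1: s = 26+3 = 29
k=3,m=2: s = 29+6 = 35
k=3,m=3: s = 35+9 = 44
k=3,m=4: s = 44+12 = 56
k=3,m=5: s = 56+15 = 71
k=4,m=1: s = 71+4 = 75
k=4,m=2: s = 75+8 = 83
k=4,m=3: s = 83+12 = 95
k=4,m=4: s = 95+16 = 111
k=4,m=5: s = 111+20 = 131
k=4,m=6: s = 131+24 = 155

155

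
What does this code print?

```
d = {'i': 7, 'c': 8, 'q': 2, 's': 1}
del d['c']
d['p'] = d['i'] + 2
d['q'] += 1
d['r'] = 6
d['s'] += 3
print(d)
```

del 'c' → {'i': 7, 'q': 2, 's': 1}
d['p'] = d['i']+2 = 9 → {'i': 7, 'q': 2, 's': 1, 'p': 9}
d['q'] = 2+1 = 3 → {'i': 7, 'q': 3, 's': 1, 'p': 9}
d['r'] = 6 → {'i': 7, 'q': 3, 's': 1, 'p': 9, 'r': 6}
d['s'] = 1+3 = 4 → {'i': 7, 'q': 3, 's': 4, 'p': 9, 'r': 6}

{'i': 7, 'q': 3, 's': 4, 'p': 9, 'r': 6}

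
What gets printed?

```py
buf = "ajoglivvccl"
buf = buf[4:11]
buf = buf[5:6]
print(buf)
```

slice [4:11] → 'livvccl'
slice [5:6] → 'c'

c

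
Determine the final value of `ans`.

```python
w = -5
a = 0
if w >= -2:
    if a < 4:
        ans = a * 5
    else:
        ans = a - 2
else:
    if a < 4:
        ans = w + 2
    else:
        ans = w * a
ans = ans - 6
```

-9

w=-5, a=0
w >= -2 is False; a < 4 is True
→ ans = w + 2 = -3
ans = (-3)-6 = -9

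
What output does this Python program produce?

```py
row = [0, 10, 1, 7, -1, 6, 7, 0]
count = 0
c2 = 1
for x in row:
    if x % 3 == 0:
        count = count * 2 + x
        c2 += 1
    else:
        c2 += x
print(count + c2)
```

x=0: %3==0, count = 0*2+0 = 0; c2=2
x=10: not %3==0; c2=12
x=1: not %3==0; c2=13
x=7: not %3==0; c2=20
x=-1: not %3==0; c2=19
x=6: %3==0, count = 0*2+6 = 6; c2=20
x=7: not %3==0; c2=27
x=0: %3==0, count = 6*2+0 = 12; c2=28
count+c2 = 12+28 = 40

40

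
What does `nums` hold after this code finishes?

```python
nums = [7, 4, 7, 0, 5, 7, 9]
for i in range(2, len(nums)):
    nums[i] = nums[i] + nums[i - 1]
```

[7, 4, 11, 11, 16, 23, 32]

i=2: nums[2] = 7+4 = 11 → [7, 4, 11, 0, 5, 7, 9]
i=3: nums[3] = 0+11 = 11 → [7, 4, 11, 11, 5, 7, 9]
i=4: nums[4] = 5+11 = 16 → [7, 4, 11, 11, 16, 7, 9]
i=5: nums[5] = 7+16 = 23 → [7, 4, 11, 11, 16, 23, 9]
i=6: nums[6] = 9+23 = 32 → [7, 4, 11, 11, 16, 23, 32]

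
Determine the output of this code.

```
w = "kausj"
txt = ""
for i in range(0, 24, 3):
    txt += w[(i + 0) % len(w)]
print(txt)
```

ksajuksa

i=0: add w[0]='k' → 'k'
i=3: add w[3]='s' → 'ks'
i=6: add w[1]='a' → 'ksa'
i=9: add w[4]='j' → 'ksaj'
i=12: add w[2]='u' → 'ksaju'
i=15: add w[0]='k' → 'ksajuk'
i=18: add w[3]='s' → 'ksajuks'
i=21: add w[1]='a' → 'ksajuksa'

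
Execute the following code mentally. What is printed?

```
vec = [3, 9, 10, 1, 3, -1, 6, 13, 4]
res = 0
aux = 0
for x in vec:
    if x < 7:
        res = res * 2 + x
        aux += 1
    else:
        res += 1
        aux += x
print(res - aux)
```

176

x=3: <7, res = 0*2+3 = 3; aux=1
x=9: not <7, res = 3+1 = 4; aux=10
x=10: not <7, res = 4+1 = 5; aux=20
x=1: <7, res = 5*2+1 = 11; aux=21
x=3: <7, res = 11*2+3 = 25; aux=22
x=-1: <7, res = 25*2+(-1) = 49; aux=23
x=6: <7, res = 49*2+6 = 104; aux=24
x=13: not <7, res = 104+1 = 105; aux=37
x=4: <7, res = 105*2+4 = 214; aux=38
res-aux = 214-38 = 176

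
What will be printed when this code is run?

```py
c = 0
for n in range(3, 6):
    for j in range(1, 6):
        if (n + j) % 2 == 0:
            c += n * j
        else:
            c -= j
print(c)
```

75

n=3,j=1: even sum, c = 0+3 = 3
n=3,j=2: odd sum, c = 3-2 = 1
n=3,j=3: even sum, c = 1+9 = 10
n=3,j=4: odd sum, c = 10-4 = 6
n=3,j=5: even sum, c = 6+15 = 21
n=4,j=1: odd sum, c = 21-1 = 20
n=4,j=2: even sum, c = 20+8 = 28
n=4,j=3: odd sum, c = 28-3 = 25
n=4,j=4: even sum, c = 25+16 = 41
n=4,j=5: odd sum, c = 41-5 = 36
n=5,j=1: even sum, c = 36+5 = 41
n=5,j=2: odd sum, c = 41-2 = 39
n=5,j=3: even sum, c = 39+15 = 54
n=5,j=4: odd sum, c = 54-4 = 50
n=5,j=5: even sum, c = 50+25 = 75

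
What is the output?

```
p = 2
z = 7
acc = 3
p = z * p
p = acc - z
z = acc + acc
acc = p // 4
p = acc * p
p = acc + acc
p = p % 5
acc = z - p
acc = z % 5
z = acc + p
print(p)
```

3

p = 7*2 = 14
p = 3-7 = -4
z = 3+3 = 6
acc = (-4)//4 = -1
p = (-1)*(-4) = 4
p = (-1)+(-1) = -2
p = (-2)%5 = 3
acc = 6-3 = 3
acc = 6%5 = 1
z = 1+3 = 4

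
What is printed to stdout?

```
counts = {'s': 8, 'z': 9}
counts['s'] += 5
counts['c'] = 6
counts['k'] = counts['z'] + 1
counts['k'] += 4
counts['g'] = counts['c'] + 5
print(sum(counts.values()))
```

counts['s'] = 8+5 = 13 → {'s': 13, 'z': 9}
counts['c'] = 6 → {'s': 13, 'z': 9, 'c': 6}
counts['k'] = counts['z']+1 = 10 → {'s': 13, 'z': 9, 'c': 6, 'k': 10}
counts['k'] = 10+4 = 14 → {'s': 13, 'z': 9, 'c': 6, 'k': 14}
counts['g'] = counts['c']+5 = 11 → {'s': 13, 'z': 9, 'c': 6, 'k': 14, 'g': 11}
sum of values = 53

53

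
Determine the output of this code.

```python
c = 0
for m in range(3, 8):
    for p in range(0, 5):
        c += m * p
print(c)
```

m=3,p=0: c = 0+0 = 0
m=3,p=1: c = 0+3 = 3
m=3,p=2: c = 3+6 = 9
m=3,p=3: c = 9+9 = 18
m=3,p=4: c = 18+12 = 30
m=4,p=0: c = 30+0 = 30
m=4,p=1: c = 30+4 = 34
m=4,p=2: c = 34+8 = 42
m=4,p=3: c = 42+12 = 54
m=4,p=4: c = 54+16 = 70
m=5,p=0: c = 70+0 = 70
m=5,p=1: c = 70+5 = 75
m=5,p=2: c = 75+10 = 85
m=5,p=3: c = 85+15 = 100
m=5,p=4: c = 100+20 = 120
m=6,p=0: c = 120+0 = 120
m=6,p=1: c = 120+6 = 126
m=6,p=2: c = 126+12 = 138
m=6,p=3: c = 138+18 = 156
m=6,p=4: c = 156+24 = 180
m=7,p=0: c = 180+0 = 180
m=7,p=1: c = 180+7 = 187
m=7,p=2: c = 187+14 = 201
m=7,p=3: c = 201+21 = 222
m=7,p=4: c = 222+28 = 250

250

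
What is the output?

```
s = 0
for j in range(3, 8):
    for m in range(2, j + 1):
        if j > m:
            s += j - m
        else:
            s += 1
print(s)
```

40

j=3,m=2: 3>2, s = 0+1 = 1
j=3,m=3: not 3>3, s = 1+1 = 2
j=4,m=2: 4>2, s = 2+2 = 4
j=4,m=3: 4>3, s = 4+1 = 5
j=4,m=4: not 4>4, s = 5+1 = 6
j=5,m=2: 5>2, s = 6+3 = 9
j=5,m=3: 5>3, s = 9+2 = 11
j=5,m=4: 5>4, s = 11+1 = 12
j=5,m=5: not 5>5, s = 12+1 = 13
j=6,m=2: 6>2, s = 13+4 = 17
j=6,m=3: 6>3, s = 17+3 = 20
j=6,m=4: 6>4, s = 20+2 = 22
j=6,m=5: 6>5, s = 22+1 = 23
j=6,m=6: not 6>6, s = 23+1 = 24
j=7,m=2: 7>2, s = 24+5 = 29
j=7,m=3: 7>3, s = 29+4 = 33
j=7,m=4: 7>4, s = 33+3 = 36
j=7,m=5: 7>5, s = 36+2 = 38
j=7,m=6: 7>6, s = 38+1 = 39
j=7,m=7: not 7>7, s = 39+1 = 40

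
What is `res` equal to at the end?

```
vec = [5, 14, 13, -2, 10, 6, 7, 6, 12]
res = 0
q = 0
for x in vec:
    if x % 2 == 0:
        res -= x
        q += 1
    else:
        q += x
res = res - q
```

x=5: not even; q=5
x=14: even, res = 0-14 = -14; q=6
x=13: not even; q=19
x=-2: even, res = (-14)-(-2) = -12; q=20
x=10: even, res = (-12)-10 = -22; q=21
x=6: even, res = (-22)-6 = -28; q=22
x=7: not even; q=29
x=6: even, res = (-28)-6 = -34; q=30
x=12: even, res = (-34)-12 = -46; q=31
res-q = (-46)-31 = -77

-77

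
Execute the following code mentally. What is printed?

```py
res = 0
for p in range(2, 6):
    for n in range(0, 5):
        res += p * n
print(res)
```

140

p=2,n=0: res = 0+0 = 0
p=2,n=1: res = 0+2 = 2
p=2,n=2: res = 2+4 = 6
p=2,n=3: res = 6+6 = 12
p=2,n=4: res = 12+8 = 20
p=3,n=0: res = 20+0 = 20
p=3,n=1: res = 20+3 = 23
p=3,n=2: res = 23+6 = 29
p=3,n=3: res = 29+9 = 38
p=3,n=4: res = 38+12 = 50
p=4,n=0: res = 50+0 = 50
p=4,n=1: res = 50+4 = 54
p=4,n=2: res = 54+8 = 62
p=4,n=3: res = 62+12 = 74
p=4,n=4: res = 74+16 = 90
p=5,n=0: res = 90+0 = 90
p=5,n=1: res = 90+5 = 95
p=5,n=2: res = 95+10 = 105
p=5,n=3: res = 105+15 = 120
p=5,n=4: res = 120+20 = 140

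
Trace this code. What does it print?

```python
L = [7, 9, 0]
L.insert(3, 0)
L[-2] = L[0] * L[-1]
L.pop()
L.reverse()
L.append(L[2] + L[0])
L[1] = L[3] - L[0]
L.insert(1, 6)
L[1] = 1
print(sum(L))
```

insert 0 at 3 → [7, 9, 0, 0]
L[-2] = L[0]*L[-1] = 7*0 = 0 → [7, 9, 0, 0]
pop() removes 0 → [7, 9, 0]
reverse → [0, 9, 7]
append L[2]+L[0] = 7+0 = 7 → [0, 9, 7, 7]
L[1] = L[3]-L[0] = 7-0 = 7 → [0, 7, 7, 7]
insert 6 at 1 → [0, 6, 7, 7, 7]
L[1] = 1 → [0, 1, 7, 7, 7]
sum = 22

22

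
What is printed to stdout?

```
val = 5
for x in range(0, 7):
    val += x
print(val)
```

x=0: val = 5+0 = 5
x=1: val = 5+1 = 6
x=2: val = 6+2 = 8
x=3: val = 8+3 = 11
x=4: val = 11+4 = 15
x=5: val = 15+5 = 20
x=6: val = 20+6 = 26

26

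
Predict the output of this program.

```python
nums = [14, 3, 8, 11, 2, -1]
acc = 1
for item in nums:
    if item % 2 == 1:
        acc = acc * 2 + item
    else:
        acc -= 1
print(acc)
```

27

item=14: not odd, acc = 1-1 = 0
item=3: odd, acc = 0*2+3 = 3
item=8: not odd, acc = 3-1 = 2
item=11: odd, acc = 2*2+11 = 15
item=2: not odd, acc = 15-1 = 14
item=-1: odd, acc = 14*2+(-1) = 27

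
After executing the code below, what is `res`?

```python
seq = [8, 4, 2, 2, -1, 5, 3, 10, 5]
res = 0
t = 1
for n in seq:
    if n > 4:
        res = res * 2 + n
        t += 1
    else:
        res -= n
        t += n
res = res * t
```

615

n=8: >4, res = 0*2+8 = 8; t=2
n=4: not >4, res = 8-4 = 4; t=6
n=2: not >4, res = 4-2 = 2; t=8
n=2: not >4, res = 2-2 = 0; t=10
n=-1: not >4, res = 0-(-1) = 1; t=9
n=5: >4, res = 1*2+5 = 7; t=10
n=3: not >4, res = 7-3 = 4; t=13
n=10: >4, res = 4*2+10 = 18; t=14
n=5: >4, res = 18*2+5 = 41; t=15
res*t = 41*15 = 615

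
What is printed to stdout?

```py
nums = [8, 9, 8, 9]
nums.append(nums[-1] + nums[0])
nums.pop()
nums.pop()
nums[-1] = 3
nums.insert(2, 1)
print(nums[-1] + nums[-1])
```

append nums[-1]+nums[0] = 9+8 = 17 → [8, 9, 8, 9, 17]
pop() removes 17 → [8, 9, 8, 9]
pop() removes 9 → [8, 9, 8]
nums[-1] = 3 → [8, 9, 3]
insert 1 at 2 → [8, 9, 1, 3]
nums[-1]+nums[-1] = 3+3 = 6

6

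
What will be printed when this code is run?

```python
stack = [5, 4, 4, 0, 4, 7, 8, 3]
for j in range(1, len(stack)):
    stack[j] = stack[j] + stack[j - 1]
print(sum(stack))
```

148

j=1: stack[1] = 4+5 = 9 → [5, 9, 4, 0, 4, 7, 8, 3]
j=2: stack[2] = 4+9 = 13 → [5, 9, 13, 0, 4, 7, 8, 3]
j=3: stack[3] = 0+13 = 13 → [5, 9, 13, 13, 4, 7, 8, 3]
j=4: stack[4] = 4+13 = 17 → [5, 9, 13, 13, 17, 7, 8, 3]
j=5: stack[5] = 7+17 = 24 → [5, 9, 13, 13, 17, 24, 8, 3]
j=6: stack[6] = 8+24 = 32 → [5, 9, 13, 13, 17, 24, 32, 3]
j=7: stack[7] = 3+32 = 35 → [5, 9, 13, 13, 17, 24, 32, 35]
sum = 148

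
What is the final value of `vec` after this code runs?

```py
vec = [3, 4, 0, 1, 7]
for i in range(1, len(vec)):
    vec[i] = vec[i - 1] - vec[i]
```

i=1: vec[1] = 3-4 = -1 → [3, -1, 0, 1, 7]
i=2: vec[2] = (-1)-0 = -1 → [3, -1, -1, 1, 7]
i=3: vec[3] = (-1)-1 = -2 → [3, -1, -1, -2, 7]
i=4: vec[4] = (-2)-7 = -9 → [3, -1, -1, -2, -9]

[3, -1, -1, -2, -9]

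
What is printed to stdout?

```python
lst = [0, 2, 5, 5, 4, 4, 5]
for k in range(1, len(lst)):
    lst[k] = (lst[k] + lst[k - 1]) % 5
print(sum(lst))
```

k=1: lst[1] = (2+0)%5 = 2 → [0, 2, 5, 5, 4, 4, 5]
k=2: lst[2] = (5+2)%5 = 2 → [0, 2, 2, 5, 4, 4, 5]
k=3: lst[3] = (5+2)%5 = 2 → [0, 2, 2, 2, 4, 4, 5]
k=4: lst[4] = (4+2)%5 = 1 → [0, 2, 2, 2, 1, 4, 5]
k=5: lst[5] = (4+1)%5 = 0 → [0, 2, 2, 2, 1, 0, 5]
k=6: lst[6] = (5+0)%5 = 0 → [0, 2, 2, 2, 1, 0, 0]
sum = 7

7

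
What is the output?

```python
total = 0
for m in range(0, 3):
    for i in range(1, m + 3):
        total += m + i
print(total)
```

30

m=0,i=1: total = 0+1 = 1
m=0,i=2: total = 1+2 = 3
m=1,i=1: total = 3+2 = 5
m=1,i=2: total = 5+3 = 8
m=1,i=3: total = 8+4 = 12
m=2,i=1: total = 12+3 = 15
m=2,i=2: total = 15+4 = 19
m=2,i=3: total = 19+5 = 24
m=2,i=4: total = 24+6 = 30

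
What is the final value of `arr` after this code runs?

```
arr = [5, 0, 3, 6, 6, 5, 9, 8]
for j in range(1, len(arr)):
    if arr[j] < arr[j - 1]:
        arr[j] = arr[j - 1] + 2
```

j=1: 0<5, arr[1] = 5+2 = 7 → [5, 7, 3, 6, 6, 5, 9, 8]
j=2: 3<7, arr[2] = 7+2 = 9 → [5, 7, 9, 6, 6, 5, 9, 8]
j=3: 6<9, arr[3] = 9+2 = 11 → [5, 7, 9, 11, 6, 5, 9, 8]
j=4: 6<11, arr[4] = 11+2 = 13 → [5, 7, 9, 11, 13, 5, 9, 8]
j=5: 5<13, arr[5] = 13+2 = 15 → [5, 7, 9, 11, 13, 15, 9, 8]
j=6: 9<15, arr[6] = 15+2 = 17 → [5, 7, 9, 11, 13, 15, 17, 8]
j=7: 8<17, arr[7] = 17+2 = 19 → [5, 7, 9, 11, 13, 15, 17, 19]

[5, 7, 9, 11, 13, 15, 17, 19]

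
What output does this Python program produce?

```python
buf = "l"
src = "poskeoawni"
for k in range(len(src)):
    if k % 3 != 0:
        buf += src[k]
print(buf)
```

loseown

k=0: skip
k=1: add 'o' → 'lo'
k=2: add 's' → 'los'
k=3: skip
k=4: add 'e' → 'lose'
k=5: add 'o' → 'loseo'
k=6: skip
k=7: add 'w' → 'loseow'
k=8: add 'n' → 'loseown'
k=9: skip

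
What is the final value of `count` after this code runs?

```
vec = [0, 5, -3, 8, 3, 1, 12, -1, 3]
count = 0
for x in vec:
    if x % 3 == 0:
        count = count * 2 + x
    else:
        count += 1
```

x=0: %3==0, count = 0*2+0 = 0
x=5: not %3==0, count = 0+1 = 1
x=-3: %3==0, count = 1*2+(-3) = -1
x=8: not %3==0, count = (-1)+1 = 0
x=3: %3==0, count = 0*2+3 = 3
x=1: not %3==0, count = 3+1 = 4
x=12: %3==0, count = 4*2+12 = 20
x=-1: not %3==0, count = 20+1 = 21
x=3: %3==0, count = 21*2+3 = 45

45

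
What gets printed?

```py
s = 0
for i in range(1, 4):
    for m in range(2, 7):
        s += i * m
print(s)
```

120

i=1,m=2: s = 0+2 = 2
i=1,m=3: s = 2+3 = 5
i=1,m=4: s = 5+4 = 9
i=1,m=5: s = 9+5 = 14
i=1,m=6: s = 14+6 = 20
i=2,m=2: s = 20+4 = 24
i=2,m=3: s = 24+6 = 30
i=2,m=4: s = 30+8 = 38
i=2,m=5: s = 38+10 = 48
i=2,m=6: s = 48+12 = 60
i=3,m=2: s = 60+6 = 66
i=3,m=3: s = 66+9 = 75
i=3,m=4: s = 75+12 = 87
i=3,m=5: s = 87+15 = 102
i=3,m=6: s = 102+18 = 120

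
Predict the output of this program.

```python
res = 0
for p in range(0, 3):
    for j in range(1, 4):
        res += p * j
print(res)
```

18

p=0,j=1: res = 0+0 = 0
p=0,j=2: res = 0+0 = 0
p=0,j=3: res = 0+0 = 0
p=1,j=1: res = 0+1 = 1
p=1,j=2: res = 1+2 = 3
p=1,j=3: res = 3+3 = 6
p=2,j=1: res = 6+2 = 8
p=2,j=2: res = 8+4 = 12
p=2,j=3: res = 12+6 = 18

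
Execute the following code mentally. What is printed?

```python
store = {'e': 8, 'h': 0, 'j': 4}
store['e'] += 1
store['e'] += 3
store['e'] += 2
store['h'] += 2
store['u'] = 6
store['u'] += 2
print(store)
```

{'e': 14, 'h': 2, 'j': 4, 'u': 8}

store['e'] = 8+1 = 9 → {'e': 9, 'h': 0, 'j': 4}
store['e'] = 9+3 = 12 → {'e': 12, 'h': 0, 'j': 4}
store['e'] = 12+2 = 14 → {'e': 14, 'h': 0, 'j': 4}
store['h'] = 0+2 = 2 → {'e': 14, 'h': 2, 'j': 4}
store['u'] = 6 → {'e': 14, 'h': 2, 'j': 4, 'u': 6}
store['u'] = 6+2 = 8 → {'e': 14, 'h': 2, 'j': 4, 'u': 8}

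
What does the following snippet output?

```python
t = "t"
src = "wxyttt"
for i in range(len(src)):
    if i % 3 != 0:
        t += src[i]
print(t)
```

txytt

i=0: skip
i=1: add 'x' → 'tx'
i=2: add 'y' → 'txy'
i=3: skip
i=4: add 't' → 'txyt'
i=5: add 't' → 'txytt'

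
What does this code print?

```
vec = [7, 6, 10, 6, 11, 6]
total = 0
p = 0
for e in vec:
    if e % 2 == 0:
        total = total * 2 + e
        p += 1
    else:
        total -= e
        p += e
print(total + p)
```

-6

e=7: not even, total = 0-7 = -7; p=7
e=6: even, total = (-7)*2+6 = -8; p=8
e=10: even, total = (-8)*2+10 = -6; p=9
e=6: even, total = (-6)*2+6 = -6; p=10
e=11: not even, total = (-6)-11 = -17; p=21
e=6: even, total = (-17)*2+6 = -28; p=22
total+p = (-28)+22 = -6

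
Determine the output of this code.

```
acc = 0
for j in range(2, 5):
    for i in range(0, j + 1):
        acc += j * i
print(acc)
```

j=2,i=0: acc = 0+0 = 0
j=2,i=1: acc = 0+2 = 2
j=2,i=2: acc = 2+4 = 6
j=3,i=0: acc = 6+0 = 6
j=3,i=1: acc = 6+3 = 9
j=3,i=2: acc = 9+6 = 15
j=3,i=3: acc = 15+9 = 24
j=4,i=0: acc = 24+0 = 24
j=4,i=1: acc = 24+4 = 28
j=4,i=2: acc = 28+8 = 36
j=4,i=3: acc = 36+12 = 48
j=4,i=4: acc = 48+16 = 64

64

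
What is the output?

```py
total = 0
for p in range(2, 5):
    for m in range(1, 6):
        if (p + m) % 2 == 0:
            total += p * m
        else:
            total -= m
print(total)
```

p=2,m=1: odd sum, total = 0-1 = -1
p=2,m=2: even sum, total = (-1)+4 = 3
p=2,m=3: odd sum, total = 3-3 = 0
p=2,m=4: even sum, total = 0+8 = 8
p=2,m=5: odd sum, total = 8-5 = 3
p=3,m=1: even sum, total = 3+3 = 6
p=3,m=2: odd sum, total = 6-2 = 4
p=3,m=3: even sum, total = 4+9 = 13
p=3,m=4: odd sum, total = 13-4 = 9
p=3,m=5: even sum, total = 9+15 = 24
p=4,m=1: odd sum, total = 24-1 = 23
p=4,m=2: even sum, total = 23+8 = 31
p=4,m=3: odd sum, total = 31-3 = 28
p=4,m=4: even sum, total = 28+16 = 44
p=4,m=5: odd sum, total = 44-5 = 39

39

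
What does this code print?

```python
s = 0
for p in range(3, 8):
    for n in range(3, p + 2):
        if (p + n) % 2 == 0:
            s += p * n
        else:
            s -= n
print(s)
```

175

p=3,n=3: even sum, s = 0+9 = 9
p=3,n=4: odd sum, s = 9-4 = 5
p=4,n=3: odd sum, s = 5-3 = 2
p=4,n=4: even sum, s = 2+16 = 18
p=4,n=5: odd sum, s = 18-5 = 13
p=5,n=3: even sum, s = 13+15 = 28
p=5,n=4: odd sum, s = 28-4 = 24
p=5,n=5: even sum, s = 24+25 = 49
p=5,n=6: odd sum, s = 49-6 = 43
p=6,n=3: odd sum, s = 43-3 = 40
p=6,n=4: even sum, s = 40+24 = 64
p=6,n=5: odd sum, s = 64-5 = 59
p=6,n=6: even sum, s = 59+36 = 95
p=6,n=7: odd sum, s = 95-7 = 88
p=7,n=3: even sum, s = 88+21 = 109
p=7,n=4: odd sum, s = 109-4 = 105
p=7,n=5: even sum, s = 105+35 = 140
p=7,n=6: odd sum, s = 140-6 = 134
p=7,n=7: even sum, s = 134+49 = 183
p=7,n=8: odd sum, s = 183-8 = 175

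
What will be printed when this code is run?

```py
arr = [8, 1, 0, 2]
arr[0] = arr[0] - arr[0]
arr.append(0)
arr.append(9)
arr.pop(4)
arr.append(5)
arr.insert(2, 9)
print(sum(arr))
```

26

arr[0] = arr[0]-arr[0] = 8-8 = 0 → [0, 1, 0, 2]
append 0 → [0, 1, 0, 2, 0]
append 9 → [0, 1, 0, 2, 0, 9]
pop(4) removes 0 → [0, 1, 0, 2, 9]
append 5 → [0, 1, 0, 2, 9, 5]
insert 9 at 2 → [0, 1, 9, 0, 2, 9, 5]
sum = 26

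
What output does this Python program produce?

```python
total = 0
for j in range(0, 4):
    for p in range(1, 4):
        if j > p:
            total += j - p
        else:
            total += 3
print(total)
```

31

j=0,p=1: not 0>1, total = 0+3 = 3
j=0,p=2: not 0>2, total = 3+3 = 6
j=0,p=3: not 0>3, total = 6+3 = 9
j=1,p=1: not 1>1, total = 9+3 = 12
j=1,p=2: not 1>2, total = 12+3 = 15
j=1,p=3: not 1>3, total = 15+3 = 18
j=2,p=1: 2>1, total = 18+1 = 19
j=2,p=2: not 2>2, total = 19+3 = 22
j=2,p=3: not 2>3, total = 22+3 = 25
j=3,p=1: 3>1, total = 25+2 = 27
j=3,p=2: 3>2, total = 27+1 = 28
j=3,p=3: not 3>3, total = 28+3 = 31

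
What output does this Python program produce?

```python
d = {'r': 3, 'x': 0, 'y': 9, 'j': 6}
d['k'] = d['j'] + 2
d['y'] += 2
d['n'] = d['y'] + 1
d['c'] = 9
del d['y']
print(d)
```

{'r': 3, 'x': 0, 'j': 6, 'k': 8, 'n': 12, 'c': 9}

d['k'] = d['j']+2 = 8 → {'r': 3, 'x': 0, 'y': 9, 'j': 6, 'k': 8}
d['y'] = 9+2 = 11 → {'r': 3, 'x': 0, 'y': 11, 'j': 6, 'k': 8}
d['n'] = d['y']+1 = 12 → {'r': 3, 'x': 0, 'y': 11, 'j': 6, 'k': 8, 'n': 12}
d['c'] = 9 → {'r': 3, 'x': 0, 'y': 11, 'j': 6, 'k': 8, 'n': 12, 'c': 9}
del 'y' → {'r': 3, 'x': 0, 'j': 6, 'k': 8, 'n': 12, 'c': 9}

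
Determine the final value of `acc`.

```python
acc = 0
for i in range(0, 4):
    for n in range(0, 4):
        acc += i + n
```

i=0,n=0: acc = 0+0 = 0
i=0,n=1: acc = 0+1 = 1
i=0,n=2: acc = 1+2 = 3
i=0,n=3: acc = 3+3 = 6
i=1,n=0: acc = 6+1 = 7
i=1,n=1: acc = 7+2 = 9
i=1,n=2: acc = 9+3 = 12
i=1,n=3: acc = 12+4 = 16
i=2,n=0: acc = 16+2 = 18
i=2,n=1: acc = 18+3 = 21
i=2,n=2: acc = 21+4 = 25
i=2,n=3: acc = 25+5 = 30
i=3,n=0: acc = 30+3 = 33
i=3,n=1: acc = 33+4 = 37
i=3,n=2: acc = 37+5 = 42
i=3,n=3: acc = 42+6 = 48

48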